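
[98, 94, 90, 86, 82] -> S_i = 98 + -4*i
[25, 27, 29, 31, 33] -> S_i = 25 + 2*i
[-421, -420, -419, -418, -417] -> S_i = -421 + 1*i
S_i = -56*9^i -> [-56, -504, -4536, -40824, -367416]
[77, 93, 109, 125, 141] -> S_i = 77 + 16*i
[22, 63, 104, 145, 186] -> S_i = 22 + 41*i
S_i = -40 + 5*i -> [-40, -35, -30, -25, -20]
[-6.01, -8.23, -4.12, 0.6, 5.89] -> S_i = Random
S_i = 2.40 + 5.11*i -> [2.4, 7.51, 12.62, 17.73, 22.84]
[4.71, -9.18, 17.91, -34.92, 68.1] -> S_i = 4.71*(-1.95)^i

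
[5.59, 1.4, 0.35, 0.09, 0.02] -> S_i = 5.59*0.25^i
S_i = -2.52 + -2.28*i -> [-2.52, -4.8, -7.08, -9.36, -11.64]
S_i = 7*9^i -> [7, 63, 567, 5103, 45927]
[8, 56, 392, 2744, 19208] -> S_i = 8*7^i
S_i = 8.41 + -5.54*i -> [8.41, 2.87, -2.67, -8.21, -13.75]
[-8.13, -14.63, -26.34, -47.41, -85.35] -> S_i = -8.13*1.80^i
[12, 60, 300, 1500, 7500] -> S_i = 12*5^i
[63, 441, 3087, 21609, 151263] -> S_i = 63*7^i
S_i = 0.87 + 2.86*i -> [0.87, 3.73, 6.59, 9.45, 12.31]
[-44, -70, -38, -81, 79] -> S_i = Random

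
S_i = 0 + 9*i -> [0, 9, 18, 27, 36]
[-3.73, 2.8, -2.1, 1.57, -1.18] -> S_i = -3.73*(-0.75)^i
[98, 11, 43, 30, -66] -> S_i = Random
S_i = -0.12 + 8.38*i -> [-0.12, 8.26, 16.64, 25.02, 33.4]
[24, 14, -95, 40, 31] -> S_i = Random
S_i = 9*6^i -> [9, 54, 324, 1944, 11664]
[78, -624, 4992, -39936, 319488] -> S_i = 78*-8^i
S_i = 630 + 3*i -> [630, 633, 636, 639, 642]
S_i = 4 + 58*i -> [4, 62, 120, 178, 236]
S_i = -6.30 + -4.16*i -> [-6.3, -10.46, -14.62, -18.78, -22.94]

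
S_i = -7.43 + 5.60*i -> [-7.43, -1.83, 3.77, 9.37, 14.97]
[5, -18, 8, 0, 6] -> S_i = Random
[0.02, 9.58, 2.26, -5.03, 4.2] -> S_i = Random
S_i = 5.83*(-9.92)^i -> [5.83, -57.83, 573.71, -5691.2, 56456.67]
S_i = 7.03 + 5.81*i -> [7.03, 12.84, 18.65, 24.46, 30.27]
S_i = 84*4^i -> [84, 336, 1344, 5376, 21504]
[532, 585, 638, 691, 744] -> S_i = 532 + 53*i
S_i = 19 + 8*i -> [19, 27, 35, 43, 51]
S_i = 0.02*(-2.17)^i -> [0.02, -0.04, 0.09, -0.2, 0.44]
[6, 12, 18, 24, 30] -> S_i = 6 + 6*i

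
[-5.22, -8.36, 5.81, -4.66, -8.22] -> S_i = Random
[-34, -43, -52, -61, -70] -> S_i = -34 + -9*i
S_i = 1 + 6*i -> [1, 7, 13, 19, 25]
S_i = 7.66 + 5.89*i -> [7.66, 13.55, 19.44, 25.33, 31.22]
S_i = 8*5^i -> [8, 40, 200, 1000, 5000]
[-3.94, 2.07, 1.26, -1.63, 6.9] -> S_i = Random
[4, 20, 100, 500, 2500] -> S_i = 4*5^i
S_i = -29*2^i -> [-29, -58, -116, -232, -464]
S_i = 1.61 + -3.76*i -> [1.61, -2.15, -5.91, -9.67, -13.43]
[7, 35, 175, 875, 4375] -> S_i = 7*5^i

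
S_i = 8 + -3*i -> [8, 5, 2, -1, -4]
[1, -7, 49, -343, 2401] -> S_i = 1*-7^i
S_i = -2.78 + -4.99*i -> [-2.78, -7.77, -12.76, -17.75, -22.74]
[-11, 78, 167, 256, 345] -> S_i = -11 + 89*i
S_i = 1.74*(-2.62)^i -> [1.74, -4.56, 11.94, -31.29, 81.99]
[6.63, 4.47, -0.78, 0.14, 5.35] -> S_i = Random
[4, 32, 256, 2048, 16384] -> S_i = 4*8^i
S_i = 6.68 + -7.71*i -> [6.68, -1.03, -8.74, -16.45, -24.16]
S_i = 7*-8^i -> [7, -56, 448, -3584, 28672]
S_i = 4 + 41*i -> [4, 45, 86, 127, 168]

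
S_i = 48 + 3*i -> [48, 51, 54, 57, 60]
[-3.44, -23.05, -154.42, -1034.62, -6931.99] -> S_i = -3.44*6.70^i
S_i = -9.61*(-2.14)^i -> [-9.61, 20.57, -44.01, 94.18, -201.55]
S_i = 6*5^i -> [6, 30, 150, 750, 3750]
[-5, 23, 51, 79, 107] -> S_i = -5 + 28*i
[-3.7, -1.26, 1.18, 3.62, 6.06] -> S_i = -3.70 + 2.44*i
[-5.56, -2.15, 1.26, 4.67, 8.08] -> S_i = -5.56 + 3.41*i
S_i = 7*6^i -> [7, 42, 252, 1512, 9072]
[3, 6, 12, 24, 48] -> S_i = 3*2^i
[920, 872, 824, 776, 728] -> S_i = 920 + -48*i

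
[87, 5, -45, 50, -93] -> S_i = Random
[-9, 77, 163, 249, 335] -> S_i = -9 + 86*i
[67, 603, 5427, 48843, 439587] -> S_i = 67*9^i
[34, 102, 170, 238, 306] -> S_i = 34 + 68*i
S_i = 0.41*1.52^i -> [0.41, 0.62, 0.95, 1.44, 2.19]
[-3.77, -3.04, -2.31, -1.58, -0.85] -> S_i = -3.77 + 0.73*i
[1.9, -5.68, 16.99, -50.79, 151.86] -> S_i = 1.90*(-2.99)^i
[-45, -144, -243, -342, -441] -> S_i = -45 + -99*i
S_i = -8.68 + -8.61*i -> [-8.68, -17.29, -25.9, -34.51, -43.12]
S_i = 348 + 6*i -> [348, 354, 360, 366, 372]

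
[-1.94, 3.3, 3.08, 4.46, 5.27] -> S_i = Random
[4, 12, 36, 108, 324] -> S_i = 4*3^i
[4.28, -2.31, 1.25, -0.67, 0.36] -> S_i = 4.28*(-0.54)^i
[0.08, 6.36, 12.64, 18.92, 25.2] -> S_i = 0.08 + 6.28*i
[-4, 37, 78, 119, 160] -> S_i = -4 + 41*i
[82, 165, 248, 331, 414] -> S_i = 82 + 83*i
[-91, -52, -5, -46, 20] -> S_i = Random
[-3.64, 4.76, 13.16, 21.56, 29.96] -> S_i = -3.64 + 8.40*i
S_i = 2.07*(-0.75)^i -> [2.07, -1.55, 1.16, -0.87, 0.65]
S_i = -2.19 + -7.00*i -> [-2.19, -9.19, -16.19, -23.19, -30.19]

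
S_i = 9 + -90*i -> [9, -81, -171, -261, -351]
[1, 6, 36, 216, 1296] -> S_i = 1*6^i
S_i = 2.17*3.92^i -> [2.17, 8.51, 33.35, 130.71, 512.39]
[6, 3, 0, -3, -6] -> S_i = 6 + -3*i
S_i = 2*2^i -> [2, 4, 8, 16, 32]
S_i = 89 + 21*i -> [89, 110, 131, 152, 173]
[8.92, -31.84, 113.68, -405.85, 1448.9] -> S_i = 8.92*(-3.57)^i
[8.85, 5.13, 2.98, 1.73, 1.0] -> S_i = 8.85*0.58^i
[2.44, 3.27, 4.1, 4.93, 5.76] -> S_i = 2.44 + 0.83*i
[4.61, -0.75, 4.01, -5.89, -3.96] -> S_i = Random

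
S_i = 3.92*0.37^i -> [3.92, 1.45, 0.54, 0.2, 0.07]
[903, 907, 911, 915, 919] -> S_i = 903 + 4*i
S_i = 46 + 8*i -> [46, 54, 62, 70, 78]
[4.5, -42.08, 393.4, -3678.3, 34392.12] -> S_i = 4.50*(-9.35)^i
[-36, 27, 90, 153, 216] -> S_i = -36 + 63*i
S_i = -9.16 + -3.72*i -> [-9.16, -12.88, -16.6, -20.32, -24.04]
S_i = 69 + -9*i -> [69, 60, 51, 42, 33]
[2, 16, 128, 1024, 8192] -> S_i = 2*8^i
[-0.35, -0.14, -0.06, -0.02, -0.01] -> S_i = -0.35*0.41^i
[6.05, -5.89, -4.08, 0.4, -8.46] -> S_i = Random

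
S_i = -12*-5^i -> [-12, 60, -300, 1500, -7500]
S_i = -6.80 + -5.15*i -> [-6.8, -11.95, -17.1, -22.25, -27.4]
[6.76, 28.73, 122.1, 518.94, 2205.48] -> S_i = 6.76*4.25^i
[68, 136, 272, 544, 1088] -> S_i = 68*2^i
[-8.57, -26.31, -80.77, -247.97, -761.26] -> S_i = -8.57*3.07^i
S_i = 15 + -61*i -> [15, -46, -107, -168, -229]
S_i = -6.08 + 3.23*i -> [-6.08, -2.85, 0.38, 3.61, 6.84]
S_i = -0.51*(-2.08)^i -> [-0.51, 1.06, -2.21, 4.59, -9.55]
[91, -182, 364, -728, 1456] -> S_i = 91*-2^i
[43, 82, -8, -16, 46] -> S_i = Random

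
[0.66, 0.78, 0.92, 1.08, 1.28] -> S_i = 0.66*1.18^i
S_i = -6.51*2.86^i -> [-6.51, -18.62, -53.25, -152.29, -435.56]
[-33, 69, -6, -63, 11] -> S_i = Random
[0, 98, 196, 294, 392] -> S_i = 0 + 98*i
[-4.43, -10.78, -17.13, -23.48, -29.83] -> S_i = -4.43 + -6.35*i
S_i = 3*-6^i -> [3, -18, 108, -648, 3888]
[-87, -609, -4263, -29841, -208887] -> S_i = -87*7^i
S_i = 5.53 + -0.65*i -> [5.53, 4.88, 4.23, 3.58, 2.93]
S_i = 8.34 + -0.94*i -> [8.34, 7.4, 6.46, 5.52, 4.58]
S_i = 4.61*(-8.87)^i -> [4.61, -40.89, 362.7, -3217.15, 28536.15]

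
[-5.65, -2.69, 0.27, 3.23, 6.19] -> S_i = -5.65 + 2.96*i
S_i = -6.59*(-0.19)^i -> [-6.59, 1.25, -0.24, 0.05, -0.01]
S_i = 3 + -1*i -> [3, 2, 1, 0, -1]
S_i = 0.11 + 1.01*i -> [0.11, 1.12, 2.13, 3.14, 4.15]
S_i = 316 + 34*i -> [316, 350, 384, 418, 452]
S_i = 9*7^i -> [9, 63, 441, 3087, 21609]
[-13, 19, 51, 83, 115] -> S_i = -13 + 32*i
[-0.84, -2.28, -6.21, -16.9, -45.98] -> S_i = -0.84*2.72^i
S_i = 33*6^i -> [33, 198, 1188, 7128, 42768]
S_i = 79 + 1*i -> [79, 80, 81, 82, 83]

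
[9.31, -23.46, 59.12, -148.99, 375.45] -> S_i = 9.31*(-2.52)^i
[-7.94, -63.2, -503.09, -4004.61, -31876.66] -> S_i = -7.94*7.96^i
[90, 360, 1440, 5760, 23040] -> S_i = 90*4^i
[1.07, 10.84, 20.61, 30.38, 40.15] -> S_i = 1.07 + 9.77*i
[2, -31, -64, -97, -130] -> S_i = 2 + -33*i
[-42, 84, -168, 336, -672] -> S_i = -42*-2^i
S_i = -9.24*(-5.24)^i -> [-9.24, 48.42, -253.71, 1329.43, -6966.22]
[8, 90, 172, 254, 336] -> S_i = 8 + 82*i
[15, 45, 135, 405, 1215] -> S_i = 15*3^i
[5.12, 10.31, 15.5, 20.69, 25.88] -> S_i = 5.12 + 5.19*i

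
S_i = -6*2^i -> [-6, -12, -24, -48, -96]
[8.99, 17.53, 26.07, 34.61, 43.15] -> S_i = 8.99 + 8.54*i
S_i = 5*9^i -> [5, 45, 405, 3645, 32805]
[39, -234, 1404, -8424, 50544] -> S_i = 39*-6^i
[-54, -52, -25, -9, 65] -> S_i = Random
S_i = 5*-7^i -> [5, -35, 245, -1715, 12005]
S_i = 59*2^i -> [59, 118, 236, 472, 944]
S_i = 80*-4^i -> [80, -320, 1280, -5120, 20480]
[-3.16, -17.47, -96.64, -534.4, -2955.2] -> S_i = -3.16*5.53^i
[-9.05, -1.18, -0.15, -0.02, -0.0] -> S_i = -9.05*0.13^i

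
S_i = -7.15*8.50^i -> [-7.15, -60.78, -516.59, -4390.99, -37323.45]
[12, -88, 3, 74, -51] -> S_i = Random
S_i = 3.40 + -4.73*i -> [3.4, -1.33, -6.06, -10.79, -15.52]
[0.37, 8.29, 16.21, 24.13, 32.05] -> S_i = 0.37 + 7.92*i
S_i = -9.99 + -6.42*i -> [-9.99, -16.41, -22.83, -29.25, -35.67]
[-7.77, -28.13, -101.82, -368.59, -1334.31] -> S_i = -7.77*3.62^i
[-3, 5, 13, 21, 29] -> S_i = -3 + 8*i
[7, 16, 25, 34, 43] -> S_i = 7 + 9*i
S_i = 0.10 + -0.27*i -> [0.1, -0.17, -0.44, -0.71, -0.98]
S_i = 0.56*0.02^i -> [0.56, 0.01, 0.0, 0.0, 0.0]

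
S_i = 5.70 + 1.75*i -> [5.7, 7.45, 9.2, 10.95, 12.7]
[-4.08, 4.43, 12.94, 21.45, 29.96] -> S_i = -4.08 + 8.51*i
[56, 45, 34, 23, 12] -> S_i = 56 + -11*i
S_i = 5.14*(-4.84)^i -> [5.14, -24.88, 120.41, -582.77, 2820.62]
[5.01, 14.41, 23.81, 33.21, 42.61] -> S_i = 5.01 + 9.40*i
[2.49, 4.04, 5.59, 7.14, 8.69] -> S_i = 2.49 + 1.55*i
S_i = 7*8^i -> [7, 56, 448, 3584, 28672]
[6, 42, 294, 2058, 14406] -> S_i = 6*7^i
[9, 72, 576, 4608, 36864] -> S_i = 9*8^i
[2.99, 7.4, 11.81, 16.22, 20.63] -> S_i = 2.99 + 4.41*i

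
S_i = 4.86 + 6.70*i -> [4.86, 11.56, 18.26, 24.96, 31.66]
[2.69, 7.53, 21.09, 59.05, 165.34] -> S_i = 2.69*2.80^i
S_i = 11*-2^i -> [11, -22, 44, -88, 176]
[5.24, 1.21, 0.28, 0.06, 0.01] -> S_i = 5.24*0.23^i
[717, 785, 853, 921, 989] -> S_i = 717 + 68*i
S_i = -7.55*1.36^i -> [-7.55, -10.27, -13.96, -18.99, -25.83]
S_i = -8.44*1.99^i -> [-8.44, -16.8, -33.42, -66.51, -132.36]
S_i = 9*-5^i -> [9, -45, 225, -1125, 5625]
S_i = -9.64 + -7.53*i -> [-9.64, -17.17, -24.7, -32.23, -39.76]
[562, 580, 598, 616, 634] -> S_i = 562 + 18*i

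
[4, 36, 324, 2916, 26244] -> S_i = 4*9^i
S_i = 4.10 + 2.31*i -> [4.1, 6.41, 8.72, 11.03, 13.34]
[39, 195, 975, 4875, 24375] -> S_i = 39*5^i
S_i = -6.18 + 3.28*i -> [-6.18, -2.9, 0.38, 3.66, 6.94]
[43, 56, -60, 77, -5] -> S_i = Random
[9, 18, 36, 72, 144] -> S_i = 9*2^i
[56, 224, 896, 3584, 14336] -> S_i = 56*4^i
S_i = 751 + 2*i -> [751, 753, 755, 757, 759]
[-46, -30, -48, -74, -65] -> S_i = Random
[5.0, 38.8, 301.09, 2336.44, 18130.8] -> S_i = 5.00*7.76^i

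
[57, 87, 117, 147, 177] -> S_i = 57 + 30*i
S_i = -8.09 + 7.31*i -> [-8.09, -0.78, 6.53, 13.84, 21.15]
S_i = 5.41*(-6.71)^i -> [5.41, -36.3, 243.58, -1634.42, 10966.99]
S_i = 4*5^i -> [4, 20, 100, 500, 2500]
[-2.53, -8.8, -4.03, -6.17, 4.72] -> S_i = Random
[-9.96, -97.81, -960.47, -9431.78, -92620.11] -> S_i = -9.96*9.82^i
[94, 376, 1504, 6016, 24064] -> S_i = 94*4^i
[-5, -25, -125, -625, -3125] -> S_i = -5*5^i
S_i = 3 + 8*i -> [3, 11, 19, 27, 35]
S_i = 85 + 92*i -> [85, 177, 269, 361, 453]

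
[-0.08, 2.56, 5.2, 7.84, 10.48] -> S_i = -0.08 + 2.64*i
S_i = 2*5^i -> [2, 10, 50, 250, 1250]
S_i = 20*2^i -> [20, 40, 80, 160, 320]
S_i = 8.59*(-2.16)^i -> [8.59, -18.55, 40.08, -86.57, 186.99]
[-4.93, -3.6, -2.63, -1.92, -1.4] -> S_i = -4.93*0.73^i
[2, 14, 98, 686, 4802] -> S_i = 2*7^i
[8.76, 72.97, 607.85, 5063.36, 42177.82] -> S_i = 8.76*8.33^i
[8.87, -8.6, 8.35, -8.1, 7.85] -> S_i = 8.87*(-0.97)^i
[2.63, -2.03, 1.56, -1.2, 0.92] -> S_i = 2.63*(-0.77)^i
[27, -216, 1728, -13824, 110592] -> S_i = 27*-8^i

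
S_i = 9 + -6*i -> [9, 3, -3, -9, -15]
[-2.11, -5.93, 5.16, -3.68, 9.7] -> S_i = Random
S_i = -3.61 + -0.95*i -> [-3.61, -4.56, -5.51, -6.46, -7.41]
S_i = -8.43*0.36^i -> [-8.43, -3.03, -1.09, -0.39, -0.14]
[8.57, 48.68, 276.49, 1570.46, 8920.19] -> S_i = 8.57*5.68^i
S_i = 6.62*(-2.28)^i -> [6.62, -15.09, 34.41, -78.46, 178.89]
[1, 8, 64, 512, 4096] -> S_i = 1*8^i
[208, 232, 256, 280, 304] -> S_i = 208 + 24*i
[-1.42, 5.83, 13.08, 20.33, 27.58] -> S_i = -1.42 + 7.25*i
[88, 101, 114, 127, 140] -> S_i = 88 + 13*i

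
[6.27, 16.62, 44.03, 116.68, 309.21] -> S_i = 6.27*2.65^i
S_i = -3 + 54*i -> [-3, 51, 105, 159, 213]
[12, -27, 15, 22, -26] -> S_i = Random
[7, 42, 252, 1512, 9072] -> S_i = 7*6^i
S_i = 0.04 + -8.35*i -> [0.04, -8.31, -16.66, -25.01, -33.36]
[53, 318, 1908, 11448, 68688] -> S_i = 53*6^i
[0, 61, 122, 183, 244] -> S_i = 0 + 61*i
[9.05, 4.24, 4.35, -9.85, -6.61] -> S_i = Random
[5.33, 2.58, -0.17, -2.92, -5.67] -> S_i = 5.33 + -2.75*i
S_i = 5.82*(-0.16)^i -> [5.82, -0.93, 0.15, -0.02, 0.0]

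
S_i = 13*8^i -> [13, 104, 832, 6656, 53248]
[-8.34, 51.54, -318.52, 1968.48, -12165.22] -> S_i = -8.34*(-6.18)^i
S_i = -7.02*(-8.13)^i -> [-7.02, 57.07, -464.0, 3772.32, -30668.98]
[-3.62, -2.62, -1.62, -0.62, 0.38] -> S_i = -3.62 + 1.00*i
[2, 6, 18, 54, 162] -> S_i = 2*3^i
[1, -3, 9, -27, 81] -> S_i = 1*-3^i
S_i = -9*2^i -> [-9, -18, -36, -72, -144]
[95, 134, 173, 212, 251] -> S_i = 95 + 39*i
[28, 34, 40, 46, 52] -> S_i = 28 + 6*i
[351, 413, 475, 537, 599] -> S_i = 351 + 62*i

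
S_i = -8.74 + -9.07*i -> [-8.74, -17.81, -26.88, -35.95, -45.02]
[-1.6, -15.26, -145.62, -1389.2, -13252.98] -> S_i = -1.60*9.54^i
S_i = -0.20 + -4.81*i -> [-0.2, -5.01, -9.82, -14.63, -19.44]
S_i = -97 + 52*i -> [-97, -45, 7, 59, 111]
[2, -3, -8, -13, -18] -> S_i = 2 + -5*i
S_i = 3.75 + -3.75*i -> [3.75, 0.0, -3.75, -7.5, -11.25]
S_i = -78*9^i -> [-78, -702, -6318, -56862, -511758]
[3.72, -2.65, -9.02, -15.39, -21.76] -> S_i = 3.72 + -6.37*i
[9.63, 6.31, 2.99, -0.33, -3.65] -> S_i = 9.63 + -3.32*i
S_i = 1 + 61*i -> [1, 62, 123, 184, 245]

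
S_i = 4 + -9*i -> [4, -5, -14, -23, -32]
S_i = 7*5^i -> [7, 35, 175, 875, 4375]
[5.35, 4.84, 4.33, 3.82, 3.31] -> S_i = 5.35 + -0.51*i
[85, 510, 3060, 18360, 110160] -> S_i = 85*6^i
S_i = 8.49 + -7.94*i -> [8.49, 0.55, -7.39, -15.33, -23.27]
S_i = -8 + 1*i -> [-8, -7, -6, -5, -4]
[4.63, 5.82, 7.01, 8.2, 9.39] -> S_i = 4.63 + 1.19*i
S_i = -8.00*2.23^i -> [-8.0, -17.84, -39.78, -88.72, -197.84]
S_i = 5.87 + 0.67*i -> [5.87, 6.54, 7.21, 7.88, 8.55]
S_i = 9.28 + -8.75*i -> [9.28, 0.53, -8.22, -16.97, -25.72]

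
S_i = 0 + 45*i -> [0, 45, 90, 135, 180]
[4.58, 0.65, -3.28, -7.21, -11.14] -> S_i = 4.58 + -3.93*i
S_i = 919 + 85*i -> [919, 1004, 1089, 1174, 1259]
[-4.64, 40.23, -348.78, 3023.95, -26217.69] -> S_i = -4.64*(-8.67)^i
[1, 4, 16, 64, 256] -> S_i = 1*4^i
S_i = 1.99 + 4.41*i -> [1.99, 6.4, 10.81, 15.22, 19.63]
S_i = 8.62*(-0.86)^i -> [8.62, -7.41, 6.38, -5.48, 4.72]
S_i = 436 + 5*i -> [436, 441, 446, 451, 456]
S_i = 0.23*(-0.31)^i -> [0.23, -0.07, 0.02, -0.01, 0.0]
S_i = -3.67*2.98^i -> [-3.67, -10.94, -32.59, -97.12, -289.42]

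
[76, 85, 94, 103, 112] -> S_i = 76 + 9*i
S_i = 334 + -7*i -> [334, 327, 320, 313, 306]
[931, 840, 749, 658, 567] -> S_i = 931 + -91*i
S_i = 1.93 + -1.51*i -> [1.93, 0.42, -1.09, -2.6, -4.11]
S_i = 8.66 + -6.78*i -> [8.66, 1.88, -4.9, -11.68, -18.46]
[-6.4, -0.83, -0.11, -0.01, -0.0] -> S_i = -6.40*0.13^i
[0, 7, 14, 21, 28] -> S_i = 0 + 7*i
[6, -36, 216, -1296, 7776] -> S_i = 6*-6^i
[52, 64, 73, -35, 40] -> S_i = Random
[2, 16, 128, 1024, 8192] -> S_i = 2*8^i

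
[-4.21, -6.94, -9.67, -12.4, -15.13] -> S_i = -4.21 + -2.73*i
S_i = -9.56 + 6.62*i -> [-9.56, -2.94, 3.68, 10.3, 16.92]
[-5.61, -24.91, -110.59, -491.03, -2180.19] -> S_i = -5.61*4.44^i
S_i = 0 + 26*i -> [0, 26, 52, 78, 104]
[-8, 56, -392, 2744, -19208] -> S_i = -8*-7^i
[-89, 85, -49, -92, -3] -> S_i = Random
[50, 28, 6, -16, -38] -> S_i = 50 + -22*i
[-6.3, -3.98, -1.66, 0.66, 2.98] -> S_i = -6.30 + 2.32*i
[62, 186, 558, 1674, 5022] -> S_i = 62*3^i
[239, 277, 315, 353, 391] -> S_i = 239 + 38*i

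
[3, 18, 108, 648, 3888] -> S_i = 3*6^i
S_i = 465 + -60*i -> [465, 405, 345, 285, 225]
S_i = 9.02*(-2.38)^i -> [9.02, -21.47, 51.09, -121.6, 289.41]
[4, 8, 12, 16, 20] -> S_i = 4 + 4*i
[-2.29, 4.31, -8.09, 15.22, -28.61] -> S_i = -2.29*(-1.88)^i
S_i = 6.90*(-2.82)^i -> [6.9, -19.46, 54.87, -154.74, 436.36]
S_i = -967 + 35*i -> [-967, -932, -897, -862, -827]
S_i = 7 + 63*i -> [7, 70, 133, 196, 259]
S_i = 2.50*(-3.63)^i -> [2.5, -9.07, 32.94, -119.58, 434.08]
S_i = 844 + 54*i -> [844, 898, 952, 1006, 1060]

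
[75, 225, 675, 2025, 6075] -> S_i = 75*3^i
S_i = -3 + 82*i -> [-3, 79, 161, 243, 325]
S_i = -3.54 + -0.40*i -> [-3.54, -3.94, -4.34, -4.74, -5.14]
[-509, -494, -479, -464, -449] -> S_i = -509 + 15*i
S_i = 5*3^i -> [5, 15, 45, 135, 405]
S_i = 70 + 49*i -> [70, 119, 168, 217, 266]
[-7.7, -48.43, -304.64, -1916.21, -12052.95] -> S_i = -7.70*6.29^i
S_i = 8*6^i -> [8, 48, 288, 1728, 10368]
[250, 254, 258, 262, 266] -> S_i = 250 + 4*i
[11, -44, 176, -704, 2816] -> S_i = 11*-4^i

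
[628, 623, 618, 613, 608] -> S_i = 628 + -5*i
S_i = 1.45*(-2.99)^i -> [1.45, -4.34, 12.96, -38.76, 115.89]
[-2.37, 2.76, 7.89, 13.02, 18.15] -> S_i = -2.37 + 5.13*i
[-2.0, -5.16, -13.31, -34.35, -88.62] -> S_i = -2.00*2.58^i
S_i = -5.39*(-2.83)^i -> [-5.39, 15.25, -43.17, 122.17, -345.73]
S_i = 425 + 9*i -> [425, 434, 443, 452, 461]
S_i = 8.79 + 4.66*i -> [8.79, 13.45, 18.11, 22.77, 27.43]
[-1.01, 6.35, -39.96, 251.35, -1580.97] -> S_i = -1.01*(-6.29)^i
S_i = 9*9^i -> [9, 81, 729, 6561, 59049]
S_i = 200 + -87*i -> [200, 113, 26, -61, -148]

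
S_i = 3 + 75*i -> [3, 78, 153, 228, 303]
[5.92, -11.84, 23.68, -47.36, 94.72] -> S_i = 5.92*(-2.00)^i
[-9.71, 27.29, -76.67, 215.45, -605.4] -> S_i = -9.71*(-2.81)^i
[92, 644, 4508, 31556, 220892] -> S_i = 92*7^i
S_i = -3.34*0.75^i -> [-3.34, -2.5, -1.88, -1.41, -1.06]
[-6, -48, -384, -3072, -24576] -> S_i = -6*8^i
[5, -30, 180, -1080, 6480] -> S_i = 5*-6^i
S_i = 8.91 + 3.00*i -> [8.91, 11.91, 14.91, 17.91, 20.91]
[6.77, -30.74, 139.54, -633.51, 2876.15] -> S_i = 6.77*(-4.54)^i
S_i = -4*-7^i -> [-4, 28, -196, 1372, -9604]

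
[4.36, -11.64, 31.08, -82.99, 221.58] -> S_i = 4.36*(-2.67)^i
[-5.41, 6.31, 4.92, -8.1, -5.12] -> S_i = Random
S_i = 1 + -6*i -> [1, -5, -11, -17, -23]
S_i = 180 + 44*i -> [180, 224, 268, 312, 356]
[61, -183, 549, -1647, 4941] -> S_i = 61*-3^i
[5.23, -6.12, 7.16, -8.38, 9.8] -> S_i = 5.23*(-1.17)^i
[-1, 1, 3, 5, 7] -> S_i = -1 + 2*i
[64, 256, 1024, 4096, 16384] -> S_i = 64*4^i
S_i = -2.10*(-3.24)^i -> [-2.1, 6.8, -22.04, 71.43, -231.42]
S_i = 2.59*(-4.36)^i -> [2.59, -11.29, 49.23, -214.66, 935.94]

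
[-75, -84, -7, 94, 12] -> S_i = Random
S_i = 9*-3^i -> [9, -27, 81, -243, 729]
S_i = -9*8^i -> [-9, -72, -576, -4608, -36864]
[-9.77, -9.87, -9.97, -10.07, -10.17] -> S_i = -9.77*1.01^i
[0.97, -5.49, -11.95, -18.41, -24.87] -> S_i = 0.97 + -6.46*i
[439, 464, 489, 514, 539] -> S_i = 439 + 25*i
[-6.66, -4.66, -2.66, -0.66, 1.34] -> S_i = -6.66 + 2.00*i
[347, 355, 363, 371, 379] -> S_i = 347 + 8*i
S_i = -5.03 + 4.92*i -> [-5.03, -0.11, 4.81, 9.73, 14.65]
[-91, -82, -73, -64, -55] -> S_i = -91 + 9*i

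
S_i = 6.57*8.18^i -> [6.57, 53.74, 439.61, 3596.05, 29415.66]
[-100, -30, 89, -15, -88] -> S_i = Random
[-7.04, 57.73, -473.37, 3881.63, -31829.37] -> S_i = -7.04*(-8.20)^i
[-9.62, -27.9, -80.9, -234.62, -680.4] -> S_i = -9.62*2.90^i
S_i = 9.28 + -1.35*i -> [9.28, 7.93, 6.58, 5.23, 3.88]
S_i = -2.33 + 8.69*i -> [-2.33, 6.36, 15.05, 23.74, 32.43]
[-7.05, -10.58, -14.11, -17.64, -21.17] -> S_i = -7.05 + -3.53*i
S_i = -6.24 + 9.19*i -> [-6.24, 2.95, 12.14, 21.33, 30.52]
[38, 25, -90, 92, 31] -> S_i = Random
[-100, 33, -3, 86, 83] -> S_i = Random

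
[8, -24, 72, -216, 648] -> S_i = 8*-3^i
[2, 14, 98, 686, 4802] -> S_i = 2*7^i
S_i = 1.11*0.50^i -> [1.11, 0.56, 0.28, 0.14, 0.07]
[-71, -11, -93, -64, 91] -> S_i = Random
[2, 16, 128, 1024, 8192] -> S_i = 2*8^i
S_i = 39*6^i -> [39, 234, 1404, 8424, 50544]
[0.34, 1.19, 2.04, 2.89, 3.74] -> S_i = 0.34 + 0.85*i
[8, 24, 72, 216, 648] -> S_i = 8*3^i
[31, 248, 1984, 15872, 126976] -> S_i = 31*8^i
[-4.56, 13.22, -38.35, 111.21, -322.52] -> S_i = -4.56*(-2.90)^i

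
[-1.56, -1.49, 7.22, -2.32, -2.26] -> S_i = Random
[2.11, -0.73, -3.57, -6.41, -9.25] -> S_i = 2.11 + -2.84*i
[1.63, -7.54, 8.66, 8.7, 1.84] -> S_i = Random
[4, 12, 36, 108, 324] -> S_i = 4*3^i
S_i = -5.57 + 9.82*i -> [-5.57, 4.25, 14.07, 23.89, 33.71]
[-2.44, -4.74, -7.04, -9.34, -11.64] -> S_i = -2.44 + -2.30*i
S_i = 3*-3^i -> [3, -9, 27, -81, 243]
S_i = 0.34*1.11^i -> [0.34, 0.38, 0.42, 0.46, 0.52]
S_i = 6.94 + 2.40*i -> [6.94, 9.34, 11.74, 14.14, 16.54]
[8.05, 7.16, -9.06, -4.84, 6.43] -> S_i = Random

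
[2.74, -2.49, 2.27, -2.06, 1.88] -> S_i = 2.74*(-0.91)^i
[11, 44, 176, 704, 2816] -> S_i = 11*4^i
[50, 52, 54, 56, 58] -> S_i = 50 + 2*i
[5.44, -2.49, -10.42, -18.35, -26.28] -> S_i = 5.44 + -7.93*i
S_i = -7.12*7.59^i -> [-7.12, -54.04, -410.17, -3113.19, -23629.1]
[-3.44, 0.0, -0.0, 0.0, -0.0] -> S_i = -3.44*-0.00^i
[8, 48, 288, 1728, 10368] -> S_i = 8*6^i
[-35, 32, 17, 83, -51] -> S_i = Random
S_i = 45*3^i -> [45, 135, 405, 1215, 3645]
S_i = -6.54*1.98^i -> [-6.54, -12.95, -25.64, -50.77, -100.52]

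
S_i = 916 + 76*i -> [916, 992, 1068, 1144, 1220]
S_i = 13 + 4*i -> [13, 17, 21, 25, 29]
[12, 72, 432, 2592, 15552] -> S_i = 12*6^i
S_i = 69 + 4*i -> [69, 73, 77, 81, 85]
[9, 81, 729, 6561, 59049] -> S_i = 9*9^i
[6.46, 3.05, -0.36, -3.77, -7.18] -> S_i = 6.46 + -3.41*i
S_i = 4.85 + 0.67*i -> [4.85, 5.52, 6.19, 6.86, 7.53]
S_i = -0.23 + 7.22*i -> [-0.23, 6.99, 14.21, 21.43, 28.65]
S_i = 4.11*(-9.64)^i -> [4.11, -39.62, 381.94, -3681.91, 35493.59]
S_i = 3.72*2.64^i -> [3.72, 9.82, 25.93, 68.45, 180.7]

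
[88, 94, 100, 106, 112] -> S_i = 88 + 6*i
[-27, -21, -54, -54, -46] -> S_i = Random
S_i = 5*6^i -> [5, 30, 180, 1080, 6480]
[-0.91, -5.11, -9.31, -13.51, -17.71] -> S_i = -0.91 + -4.20*i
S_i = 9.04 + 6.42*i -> [9.04, 15.46, 21.88, 28.3, 34.72]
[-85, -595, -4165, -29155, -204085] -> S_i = -85*7^i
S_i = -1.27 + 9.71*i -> [-1.27, 8.44, 18.15, 27.86, 37.57]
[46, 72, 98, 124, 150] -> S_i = 46 + 26*i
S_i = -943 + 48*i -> [-943, -895, -847, -799, -751]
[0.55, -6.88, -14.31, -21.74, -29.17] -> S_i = 0.55 + -7.43*i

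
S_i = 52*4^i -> [52, 208, 832, 3328, 13312]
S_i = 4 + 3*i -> [4, 7, 10, 13, 16]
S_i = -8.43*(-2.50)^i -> [-8.43, 21.08, -52.69, 131.72, -329.3]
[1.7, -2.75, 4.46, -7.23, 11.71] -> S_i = 1.70*(-1.62)^i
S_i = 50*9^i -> [50, 450, 4050, 36450, 328050]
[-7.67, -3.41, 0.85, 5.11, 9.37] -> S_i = -7.67 + 4.26*i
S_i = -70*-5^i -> [-70, 350, -1750, 8750, -43750]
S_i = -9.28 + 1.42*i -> [-9.28, -7.86, -6.44, -5.02, -3.6]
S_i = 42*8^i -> [42, 336, 2688, 21504, 172032]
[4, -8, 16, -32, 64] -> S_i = 4*-2^i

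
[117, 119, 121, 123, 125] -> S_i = 117 + 2*i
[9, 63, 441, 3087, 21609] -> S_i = 9*7^i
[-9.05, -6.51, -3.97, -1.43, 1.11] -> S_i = -9.05 + 2.54*i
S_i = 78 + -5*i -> [78, 73, 68, 63, 58]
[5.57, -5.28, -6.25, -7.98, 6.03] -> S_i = Random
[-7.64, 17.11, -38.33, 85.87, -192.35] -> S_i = -7.64*(-2.24)^i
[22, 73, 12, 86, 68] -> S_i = Random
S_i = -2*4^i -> [-2, -8, -32, -128, -512]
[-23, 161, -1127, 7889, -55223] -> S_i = -23*-7^i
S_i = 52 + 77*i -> [52, 129, 206, 283, 360]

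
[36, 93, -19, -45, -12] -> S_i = Random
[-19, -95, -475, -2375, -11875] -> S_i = -19*5^i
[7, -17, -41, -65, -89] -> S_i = 7 + -24*i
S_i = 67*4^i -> [67, 268, 1072, 4288, 17152]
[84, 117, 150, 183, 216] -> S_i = 84 + 33*i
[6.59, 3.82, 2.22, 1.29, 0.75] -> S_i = 6.59*0.58^i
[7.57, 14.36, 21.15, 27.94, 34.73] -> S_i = 7.57 + 6.79*i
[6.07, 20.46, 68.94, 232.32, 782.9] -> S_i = 6.07*3.37^i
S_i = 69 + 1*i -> [69, 70, 71, 72, 73]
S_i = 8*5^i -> [8, 40, 200, 1000, 5000]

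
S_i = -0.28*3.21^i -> [-0.28, -0.9, -2.89, -9.26, -29.73]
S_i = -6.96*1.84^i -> [-6.96, -12.81, -23.56, -43.36, -79.78]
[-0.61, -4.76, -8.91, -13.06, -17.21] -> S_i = -0.61 + -4.15*i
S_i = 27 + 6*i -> [27, 33, 39, 45, 51]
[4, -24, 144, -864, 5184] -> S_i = 4*-6^i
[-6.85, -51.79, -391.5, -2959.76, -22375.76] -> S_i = -6.85*7.56^i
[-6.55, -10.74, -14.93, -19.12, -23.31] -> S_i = -6.55 + -4.19*i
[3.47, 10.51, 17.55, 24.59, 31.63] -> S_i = 3.47 + 7.04*i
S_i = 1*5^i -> [1, 5, 25, 125, 625]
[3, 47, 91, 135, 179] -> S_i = 3 + 44*i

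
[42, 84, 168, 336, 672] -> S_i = 42*2^i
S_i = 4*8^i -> [4, 32, 256, 2048, 16384]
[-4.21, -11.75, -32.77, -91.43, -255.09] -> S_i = -4.21*2.79^i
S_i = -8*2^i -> [-8, -16, -32, -64, -128]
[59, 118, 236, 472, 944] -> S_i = 59*2^i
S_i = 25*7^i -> [25, 175, 1225, 8575, 60025]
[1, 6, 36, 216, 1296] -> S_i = 1*6^i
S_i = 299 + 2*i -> [299, 301, 303, 305, 307]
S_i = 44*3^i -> [44, 132, 396, 1188, 3564]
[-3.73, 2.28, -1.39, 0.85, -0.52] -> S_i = -3.73*(-0.61)^i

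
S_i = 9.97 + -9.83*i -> [9.97, 0.14, -9.69, -19.52, -29.35]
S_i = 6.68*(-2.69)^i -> [6.68, -17.97, 48.34, -130.03, 349.77]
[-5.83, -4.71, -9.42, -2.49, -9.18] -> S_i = Random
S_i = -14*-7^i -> [-14, 98, -686, 4802, -33614]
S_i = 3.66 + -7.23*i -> [3.66, -3.57, -10.8, -18.03, -25.26]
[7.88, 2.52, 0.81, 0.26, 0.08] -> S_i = 7.88*0.32^i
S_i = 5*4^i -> [5, 20, 80, 320, 1280]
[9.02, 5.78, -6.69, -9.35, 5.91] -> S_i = Random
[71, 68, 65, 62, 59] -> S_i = 71 + -3*i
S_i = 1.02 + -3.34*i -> [1.02, -2.32, -5.66, -9.0, -12.34]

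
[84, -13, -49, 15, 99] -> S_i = Random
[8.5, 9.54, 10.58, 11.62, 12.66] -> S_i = 8.50 + 1.04*i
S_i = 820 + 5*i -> [820, 825, 830, 835, 840]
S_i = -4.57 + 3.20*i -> [-4.57, -1.37, 1.83, 5.03, 8.23]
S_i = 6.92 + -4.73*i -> [6.92, 2.19, -2.54, -7.27, -12.0]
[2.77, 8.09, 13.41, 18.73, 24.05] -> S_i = 2.77 + 5.32*i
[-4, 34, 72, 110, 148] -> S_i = -4 + 38*i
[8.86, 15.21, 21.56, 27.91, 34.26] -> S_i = 8.86 + 6.35*i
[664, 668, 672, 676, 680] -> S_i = 664 + 4*i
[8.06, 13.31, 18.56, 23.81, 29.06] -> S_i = 8.06 + 5.25*i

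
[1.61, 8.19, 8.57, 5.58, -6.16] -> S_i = Random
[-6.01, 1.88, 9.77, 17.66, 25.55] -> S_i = -6.01 + 7.89*i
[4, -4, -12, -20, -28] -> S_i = 4 + -8*i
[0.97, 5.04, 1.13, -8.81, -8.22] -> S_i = Random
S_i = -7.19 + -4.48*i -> [-7.19, -11.67, -16.15, -20.63, -25.11]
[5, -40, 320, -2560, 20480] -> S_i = 5*-8^i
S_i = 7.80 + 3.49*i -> [7.8, 11.29, 14.78, 18.27, 21.76]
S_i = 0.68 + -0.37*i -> [0.68, 0.31, -0.06, -0.43, -0.8]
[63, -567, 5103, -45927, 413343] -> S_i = 63*-9^i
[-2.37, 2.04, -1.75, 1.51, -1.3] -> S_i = -2.37*(-0.86)^i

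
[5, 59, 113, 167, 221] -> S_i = 5 + 54*i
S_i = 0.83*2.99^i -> [0.83, 2.48, 7.42, 22.19, 66.34]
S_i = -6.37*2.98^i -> [-6.37, -18.98, -56.57, -168.57, -502.35]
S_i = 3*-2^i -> [3, -6, 12, -24, 48]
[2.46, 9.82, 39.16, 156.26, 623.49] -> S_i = 2.46*3.99^i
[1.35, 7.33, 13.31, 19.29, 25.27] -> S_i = 1.35 + 5.98*i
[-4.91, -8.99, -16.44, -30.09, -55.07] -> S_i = -4.91*1.83^i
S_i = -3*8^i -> [-3, -24, -192, -1536, -12288]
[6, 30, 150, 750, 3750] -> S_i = 6*5^i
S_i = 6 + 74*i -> [6, 80, 154, 228, 302]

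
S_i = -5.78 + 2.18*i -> [-5.78, -3.6, -1.42, 0.76, 2.94]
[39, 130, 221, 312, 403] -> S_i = 39 + 91*i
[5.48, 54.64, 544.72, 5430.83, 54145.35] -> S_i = 5.48*9.97^i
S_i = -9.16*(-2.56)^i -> [-9.16, 23.45, -60.03, 153.68, -393.42]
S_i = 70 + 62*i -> [70, 132, 194, 256, 318]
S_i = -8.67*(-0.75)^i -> [-8.67, 6.5, -4.88, 3.66, -2.74]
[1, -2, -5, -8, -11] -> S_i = 1 + -3*i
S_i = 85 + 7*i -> [85, 92, 99, 106, 113]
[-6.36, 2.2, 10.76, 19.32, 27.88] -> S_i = -6.36 + 8.56*i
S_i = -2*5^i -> [-2, -10, -50, -250, -1250]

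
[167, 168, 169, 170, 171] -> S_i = 167 + 1*i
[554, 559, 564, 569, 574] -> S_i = 554 + 5*i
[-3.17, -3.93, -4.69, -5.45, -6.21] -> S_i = -3.17 + -0.76*i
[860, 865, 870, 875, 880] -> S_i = 860 + 5*i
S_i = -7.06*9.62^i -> [-7.06, -67.92, -653.36, -6285.36, -60465.13]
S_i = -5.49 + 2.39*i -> [-5.49, -3.1, -0.71, 1.68, 4.07]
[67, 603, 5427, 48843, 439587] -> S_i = 67*9^i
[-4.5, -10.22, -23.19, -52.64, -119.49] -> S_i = -4.50*2.27^i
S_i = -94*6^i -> [-94, -564, -3384, -20304, -121824]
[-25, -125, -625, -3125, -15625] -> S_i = -25*5^i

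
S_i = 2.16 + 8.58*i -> [2.16, 10.74, 19.32, 27.9, 36.48]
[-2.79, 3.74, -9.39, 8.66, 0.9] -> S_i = Random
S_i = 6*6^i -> [6, 36, 216, 1296, 7776]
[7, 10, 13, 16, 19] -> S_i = 7 + 3*i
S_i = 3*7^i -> [3, 21, 147, 1029, 7203]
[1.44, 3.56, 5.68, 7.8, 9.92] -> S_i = 1.44 + 2.12*i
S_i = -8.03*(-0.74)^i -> [-8.03, 5.94, -4.4, 3.25, -2.41]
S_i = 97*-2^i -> [97, -194, 388, -776, 1552]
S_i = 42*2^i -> [42, 84, 168, 336, 672]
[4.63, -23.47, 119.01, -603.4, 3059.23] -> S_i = 4.63*(-5.07)^i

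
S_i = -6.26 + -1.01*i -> [-6.26, -7.27, -8.28, -9.29, -10.3]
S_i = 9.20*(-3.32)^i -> [9.2, -30.54, 101.41, -336.67, 1117.74]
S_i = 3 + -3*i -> [3, 0, -3, -6, -9]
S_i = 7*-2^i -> [7, -14, 28, -56, 112]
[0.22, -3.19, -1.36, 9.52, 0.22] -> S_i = Random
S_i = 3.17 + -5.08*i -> [3.17, -1.91, -6.99, -12.07, -17.15]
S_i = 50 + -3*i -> [50, 47, 44, 41, 38]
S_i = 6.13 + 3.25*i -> [6.13, 9.38, 12.63, 15.88, 19.13]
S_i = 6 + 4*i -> [6, 10, 14, 18, 22]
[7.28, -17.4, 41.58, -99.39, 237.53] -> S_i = 7.28*(-2.39)^i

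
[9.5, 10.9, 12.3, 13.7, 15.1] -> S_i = 9.50 + 1.40*i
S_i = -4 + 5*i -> [-4, 1, 6, 11, 16]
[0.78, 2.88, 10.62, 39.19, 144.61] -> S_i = 0.78*3.69^i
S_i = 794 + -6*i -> [794, 788, 782, 776, 770]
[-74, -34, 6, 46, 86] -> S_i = -74 + 40*i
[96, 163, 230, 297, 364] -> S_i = 96 + 67*i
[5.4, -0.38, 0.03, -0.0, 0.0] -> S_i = 5.40*(-0.07)^i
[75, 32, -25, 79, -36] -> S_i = Random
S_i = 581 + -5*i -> [581, 576, 571, 566, 561]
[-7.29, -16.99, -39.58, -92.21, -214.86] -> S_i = -7.29*2.33^i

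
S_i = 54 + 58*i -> [54, 112, 170, 228, 286]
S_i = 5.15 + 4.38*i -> [5.15, 9.53, 13.91, 18.29, 22.67]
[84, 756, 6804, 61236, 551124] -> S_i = 84*9^i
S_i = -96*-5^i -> [-96, 480, -2400, 12000, -60000]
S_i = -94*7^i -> [-94, -658, -4606, -32242, -225694]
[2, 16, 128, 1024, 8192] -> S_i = 2*8^i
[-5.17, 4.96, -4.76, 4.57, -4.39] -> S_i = -5.17*(-0.96)^i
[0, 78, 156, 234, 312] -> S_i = 0 + 78*i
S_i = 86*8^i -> [86, 688, 5504, 44032, 352256]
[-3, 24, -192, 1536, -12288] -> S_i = -3*-8^i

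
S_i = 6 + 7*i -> [6, 13, 20, 27, 34]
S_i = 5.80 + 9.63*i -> [5.8, 15.43, 25.06, 34.69, 44.32]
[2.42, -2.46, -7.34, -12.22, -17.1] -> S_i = 2.42 + -4.88*i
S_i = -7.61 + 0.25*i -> [-7.61, -7.36, -7.11, -6.86, -6.61]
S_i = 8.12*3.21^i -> [8.12, 26.07, 83.67, 268.58, 862.14]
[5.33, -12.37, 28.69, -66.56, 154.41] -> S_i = 5.33*(-2.32)^i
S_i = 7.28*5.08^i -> [7.28, 36.98, 187.87, 954.38, 4848.26]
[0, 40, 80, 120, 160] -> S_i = 0 + 40*i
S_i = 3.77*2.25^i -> [3.77, 8.48, 19.09, 42.94, 96.62]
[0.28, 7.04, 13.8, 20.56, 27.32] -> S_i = 0.28 + 6.76*i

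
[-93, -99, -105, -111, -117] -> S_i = -93 + -6*i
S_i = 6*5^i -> [6, 30, 150, 750, 3750]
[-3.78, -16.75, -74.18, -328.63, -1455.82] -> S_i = -3.78*4.43^i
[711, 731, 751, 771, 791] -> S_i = 711 + 20*i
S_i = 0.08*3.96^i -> [0.08, 0.32, 1.25, 4.97, 19.67]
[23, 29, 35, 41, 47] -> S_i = 23 + 6*i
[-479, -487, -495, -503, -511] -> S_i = -479 + -8*i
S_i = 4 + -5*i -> [4, -1, -6, -11, -16]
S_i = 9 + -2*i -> [9, 7, 5, 3, 1]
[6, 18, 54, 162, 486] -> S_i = 6*3^i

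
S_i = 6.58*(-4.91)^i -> [6.58, -32.31, 158.63, -778.88, 3824.3]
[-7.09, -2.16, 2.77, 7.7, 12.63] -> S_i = -7.09 + 4.93*i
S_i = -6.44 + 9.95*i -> [-6.44, 3.51, 13.46, 23.41, 33.36]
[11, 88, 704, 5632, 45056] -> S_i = 11*8^i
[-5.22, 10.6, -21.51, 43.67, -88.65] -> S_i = -5.22*(-2.03)^i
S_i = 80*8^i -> [80, 640, 5120, 40960, 327680]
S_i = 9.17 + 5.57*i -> [9.17, 14.74, 20.31, 25.88, 31.45]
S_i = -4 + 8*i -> [-4, 4, 12, 20, 28]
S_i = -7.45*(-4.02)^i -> [-7.45, 29.95, -120.39, 483.99, -1945.63]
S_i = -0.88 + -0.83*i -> [-0.88, -1.71, -2.54, -3.37, -4.2]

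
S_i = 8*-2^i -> [8, -16, 32, -64, 128]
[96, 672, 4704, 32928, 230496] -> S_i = 96*7^i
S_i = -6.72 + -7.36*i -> [-6.72, -14.08, -21.44, -28.8, -36.16]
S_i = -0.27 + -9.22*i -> [-0.27, -9.49, -18.71, -27.93, -37.15]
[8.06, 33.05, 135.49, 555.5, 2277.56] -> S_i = 8.06*4.10^i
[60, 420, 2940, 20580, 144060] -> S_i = 60*7^i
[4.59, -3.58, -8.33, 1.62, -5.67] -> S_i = Random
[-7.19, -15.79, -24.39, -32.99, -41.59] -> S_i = -7.19 + -8.60*i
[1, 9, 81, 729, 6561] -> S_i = 1*9^i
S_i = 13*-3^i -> [13, -39, 117, -351, 1053]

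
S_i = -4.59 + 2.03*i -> [-4.59, -2.56, -0.53, 1.5, 3.53]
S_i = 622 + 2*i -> [622, 624, 626, 628, 630]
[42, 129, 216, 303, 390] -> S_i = 42 + 87*i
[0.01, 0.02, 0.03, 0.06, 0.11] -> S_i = 0.01*1.83^i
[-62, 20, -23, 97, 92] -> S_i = Random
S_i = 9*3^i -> [9, 27, 81, 243, 729]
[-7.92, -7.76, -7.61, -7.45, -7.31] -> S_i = -7.92*0.98^i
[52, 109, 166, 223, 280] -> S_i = 52 + 57*i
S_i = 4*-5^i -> [4, -20, 100, -500, 2500]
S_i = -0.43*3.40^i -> [-0.43, -1.46, -4.97, -16.9, -57.46]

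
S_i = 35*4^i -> [35, 140, 560, 2240, 8960]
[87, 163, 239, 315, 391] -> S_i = 87 + 76*i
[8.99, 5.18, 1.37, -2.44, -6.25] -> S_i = 8.99 + -3.81*i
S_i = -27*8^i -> [-27, -216, -1728, -13824, -110592]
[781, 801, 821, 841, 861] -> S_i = 781 + 20*i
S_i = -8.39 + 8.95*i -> [-8.39, 0.56, 9.51, 18.46, 27.41]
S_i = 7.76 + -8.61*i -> [7.76, -0.85, -9.46, -18.07, -26.68]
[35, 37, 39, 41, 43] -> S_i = 35 + 2*i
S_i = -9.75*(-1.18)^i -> [-9.75, 11.5, -13.58, 16.02, -18.9]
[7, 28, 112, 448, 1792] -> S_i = 7*4^i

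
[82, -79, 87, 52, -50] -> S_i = Random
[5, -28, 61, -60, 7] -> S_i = Random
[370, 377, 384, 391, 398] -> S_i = 370 + 7*i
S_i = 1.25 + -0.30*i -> [1.25, 0.95, 0.65, 0.35, 0.05]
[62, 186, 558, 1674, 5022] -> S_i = 62*3^i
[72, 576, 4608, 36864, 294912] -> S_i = 72*8^i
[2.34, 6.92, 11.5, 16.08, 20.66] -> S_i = 2.34 + 4.58*i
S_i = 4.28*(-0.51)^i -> [4.28, -2.18, 1.11, -0.57, 0.29]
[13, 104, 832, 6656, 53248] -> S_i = 13*8^i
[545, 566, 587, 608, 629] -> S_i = 545 + 21*i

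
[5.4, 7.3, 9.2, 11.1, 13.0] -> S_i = 5.40 + 1.90*i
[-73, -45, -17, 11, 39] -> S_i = -73 + 28*i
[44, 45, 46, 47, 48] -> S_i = 44 + 1*i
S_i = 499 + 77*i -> [499, 576, 653, 730, 807]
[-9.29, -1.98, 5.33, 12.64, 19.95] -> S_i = -9.29 + 7.31*i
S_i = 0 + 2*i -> [0, 2, 4, 6, 8]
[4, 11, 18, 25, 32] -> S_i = 4 + 7*i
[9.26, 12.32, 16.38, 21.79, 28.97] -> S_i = 9.26*1.33^i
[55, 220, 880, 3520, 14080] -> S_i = 55*4^i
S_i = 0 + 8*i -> [0, 8, 16, 24, 32]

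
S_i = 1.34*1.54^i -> [1.34, 2.06, 3.18, 4.89, 7.54]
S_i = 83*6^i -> [83, 498, 2988, 17928, 107568]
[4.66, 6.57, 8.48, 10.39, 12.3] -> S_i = 4.66 + 1.91*i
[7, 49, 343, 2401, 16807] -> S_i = 7*7^i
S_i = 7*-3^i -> [7, -21, 63, -189, 567]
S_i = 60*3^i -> [60, 180, 540, 1620, 4860]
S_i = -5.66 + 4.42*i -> [-5.66, -1.24, 3.18, 7.6, 12.02]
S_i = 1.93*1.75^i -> [1.93, 3.38, 5.91, 10.34, 18.1]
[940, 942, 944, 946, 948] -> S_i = 940 + 2*i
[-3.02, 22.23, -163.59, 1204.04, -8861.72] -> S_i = -3.02*(-7.36)^i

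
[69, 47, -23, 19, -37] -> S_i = Random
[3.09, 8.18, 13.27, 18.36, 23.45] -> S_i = 3.09 + 5.09*i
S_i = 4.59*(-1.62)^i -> [4.59, -7.44, 12.05, -19.51, 31.61]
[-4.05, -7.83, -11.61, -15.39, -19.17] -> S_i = -4.05 + -3.78*i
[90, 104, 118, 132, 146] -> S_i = 90 + 14*i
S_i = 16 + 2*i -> [16, 18, 20, 22, 24]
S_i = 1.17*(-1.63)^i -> [1.17, -1.91, 3.11, -5.07, 8.26]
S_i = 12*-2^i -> [12, -24, 48, -96, 192]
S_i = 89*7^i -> [89, 623, 4361, 30527, 213689]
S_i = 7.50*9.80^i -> [7.5, 73.5, 720.3, 7058.94, 69177.61]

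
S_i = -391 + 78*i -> [-391, -313, -235, -157, -79]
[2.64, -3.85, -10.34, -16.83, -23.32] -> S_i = 2.64 + -6.49*i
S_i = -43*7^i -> [-43, -301, -2107, -14749, -103243]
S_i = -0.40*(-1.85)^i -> [-0.4, 0.74, -1.37, 2.53, -4.69]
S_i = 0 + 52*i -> [0, 52, 104, 156, 208]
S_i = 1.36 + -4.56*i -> [1.36, -3.2, -7.76, -12.32, -16.88]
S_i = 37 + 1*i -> [37, 38, 39, 40, 41]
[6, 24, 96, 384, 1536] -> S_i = 6*4^i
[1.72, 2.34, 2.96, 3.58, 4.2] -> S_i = 1.72 + 0.62*i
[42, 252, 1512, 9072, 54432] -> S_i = 42*6^i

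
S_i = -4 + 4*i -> [-4, 0, 4, 8, 12]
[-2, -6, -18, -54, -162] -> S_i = -2*3^i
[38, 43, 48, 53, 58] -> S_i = 38 + 5*i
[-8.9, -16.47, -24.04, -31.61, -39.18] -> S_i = -8.90 + -7.57*i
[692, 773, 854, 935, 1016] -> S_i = 692 + 81*i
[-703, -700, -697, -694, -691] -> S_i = -703 + 3*i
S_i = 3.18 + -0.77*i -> [3.18, 2.41, 1.64, 0.87, 0.1]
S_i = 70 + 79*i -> [70, 149, 228, 307, 386]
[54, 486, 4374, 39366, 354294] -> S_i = 54*9^i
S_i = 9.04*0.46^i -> [9.04, 4.16, 1.91, 0.88, 0.4]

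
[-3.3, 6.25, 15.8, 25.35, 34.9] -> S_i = -3.30 + 9.55*i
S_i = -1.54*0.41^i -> [-1.54, -0.63, -0.26, -0.11, -0.04]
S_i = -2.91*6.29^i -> [-2.91, -18.3, -115.13, -724.18, -4555.08]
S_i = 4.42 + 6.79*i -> [4.42, 11.21, 18.0, 24.79, 31.58]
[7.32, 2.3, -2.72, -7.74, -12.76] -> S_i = 7.32 + -5.02*i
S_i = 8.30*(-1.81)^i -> [8.3, -15.02, 27.19, -49.22, 89.08]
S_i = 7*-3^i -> [7, -21, 63, -189, 567]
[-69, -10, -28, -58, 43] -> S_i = Random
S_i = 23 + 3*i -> [23, 26, 29, 32, 35]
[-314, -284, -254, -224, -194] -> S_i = -314 + 30*i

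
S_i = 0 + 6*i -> [0, 6, 12, 18, 24]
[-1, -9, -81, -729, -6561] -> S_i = -1*9^i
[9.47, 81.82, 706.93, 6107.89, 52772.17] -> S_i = 9.47*8.64^i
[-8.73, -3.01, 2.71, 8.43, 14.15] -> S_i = -8.73 + 5.72*i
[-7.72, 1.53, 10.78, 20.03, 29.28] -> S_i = -7.72 + 9.25*i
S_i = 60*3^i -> [60, 180, 540, 1620, 4860]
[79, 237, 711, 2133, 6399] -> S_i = 79*3^i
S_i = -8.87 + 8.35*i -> [-8.87, -0.52, 7.83, 16.18, 24.53]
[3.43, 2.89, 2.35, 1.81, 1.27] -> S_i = 3.43 + -0.54*i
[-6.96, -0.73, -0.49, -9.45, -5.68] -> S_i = Random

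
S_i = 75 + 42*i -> [75, 117, 159, 201, 243]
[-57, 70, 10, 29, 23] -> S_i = Random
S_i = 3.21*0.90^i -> [3.21, 2.89, 2.6, 2.34, 2.11]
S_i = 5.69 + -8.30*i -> [5.69, -2.61, -10.91, -19.21, -27.51]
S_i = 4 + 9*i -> [4, 13, 22, 31, 40]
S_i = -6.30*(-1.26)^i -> [-6.3, 7.94, -10.0, 12.6, -15.88]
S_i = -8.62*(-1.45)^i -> [-8.62, 12.5, -18.12, 26.28, -38.1]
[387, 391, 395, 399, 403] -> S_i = 387 + 4*i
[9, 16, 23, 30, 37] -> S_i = 9 + 7*i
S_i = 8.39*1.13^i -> [8.39, 9.48, 10.71, 12.11, 13.68]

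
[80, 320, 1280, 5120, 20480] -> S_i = 80*4^i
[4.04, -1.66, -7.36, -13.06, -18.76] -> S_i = 4.04 + -5.70*i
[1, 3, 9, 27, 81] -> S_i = 1*3^i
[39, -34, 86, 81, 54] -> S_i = Random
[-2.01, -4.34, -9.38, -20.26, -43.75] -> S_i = -2.01*2.16^i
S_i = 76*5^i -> [76, 380, 1900, 9500, 47500]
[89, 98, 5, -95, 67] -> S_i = Random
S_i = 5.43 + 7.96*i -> [5.43, 13.39, 21.35, 29.31, 37.27]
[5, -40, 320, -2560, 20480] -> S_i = 5*-8^i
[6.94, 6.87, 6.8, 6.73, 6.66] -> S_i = 6.94 + -0.07*i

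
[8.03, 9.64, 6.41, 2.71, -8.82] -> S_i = Random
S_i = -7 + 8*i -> [-7, 1, 9, 17, 25]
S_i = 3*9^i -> [3, 27, 243, 2187, 19683]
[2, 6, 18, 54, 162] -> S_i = 2*3^i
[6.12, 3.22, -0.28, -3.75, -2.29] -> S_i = Random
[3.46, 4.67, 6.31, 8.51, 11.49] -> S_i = 3.46*1.35^i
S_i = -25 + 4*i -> [-25, -21, -17, -13, -9]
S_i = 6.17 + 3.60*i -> [6.17, 9.77, 13.37, 16.97, 20.57]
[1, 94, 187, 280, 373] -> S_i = 1 + 93*i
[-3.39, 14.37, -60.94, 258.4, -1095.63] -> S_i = -3.39*(-4.24)^i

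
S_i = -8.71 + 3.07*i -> [-8.71, -5.64, -2.57, 0.5, 3.57]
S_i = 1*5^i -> [1, 5, 25, 125, 625]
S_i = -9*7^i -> [-9, -63, -441, -3087, -21609]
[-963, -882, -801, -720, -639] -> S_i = -963 + 81*i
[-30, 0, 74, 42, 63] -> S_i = Random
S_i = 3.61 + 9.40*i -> [3.61, 13.01, 22.41, 31.81, 41.21]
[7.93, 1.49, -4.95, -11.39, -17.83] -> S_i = 7.93 + -6.44*i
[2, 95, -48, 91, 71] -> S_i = Random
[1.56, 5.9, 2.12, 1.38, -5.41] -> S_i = Random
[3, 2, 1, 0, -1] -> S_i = 3 + -1*i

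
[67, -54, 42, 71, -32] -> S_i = Random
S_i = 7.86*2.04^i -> [7.86, 16.03, 32.71, 66.73, 136.13]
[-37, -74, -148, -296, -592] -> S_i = -37*2^i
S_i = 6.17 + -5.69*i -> [6.17, 0.48, -5.21, -10.9, -16.59]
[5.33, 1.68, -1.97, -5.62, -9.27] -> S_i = 5.33 + -3.65*i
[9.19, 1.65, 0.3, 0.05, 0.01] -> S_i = 9.19*0.18^i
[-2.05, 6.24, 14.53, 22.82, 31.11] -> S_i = -2.05 + 8.29*i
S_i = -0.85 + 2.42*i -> [-0.85, 1.57, 3.99, 6.41, 8.83]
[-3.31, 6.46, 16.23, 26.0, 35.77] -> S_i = -3.31 + 9.77*i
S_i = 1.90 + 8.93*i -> [1.9, 10.83, 19.76, 28.69, 37.62]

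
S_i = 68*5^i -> [68, 340, 1700, 8500, 42500]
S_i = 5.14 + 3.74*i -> [5.14, 8.88, 12.62, 16.36, 20.1]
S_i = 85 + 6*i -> [85, 91, 97, 103, 109]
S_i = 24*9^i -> [24, 216, 1944, 17496, 157464]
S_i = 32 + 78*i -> [32, 110, 188, 266, 344]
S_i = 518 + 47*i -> [518, 565, 612, 659, 706]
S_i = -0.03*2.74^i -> [-0.03, -0.08, -0.23, -0.62, -1.69]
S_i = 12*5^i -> [12, 60, 300, 1500, 7500]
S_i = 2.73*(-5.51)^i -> [2.73, -15.04, 82.88, -456.69, 2516.34]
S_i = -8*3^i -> [-8, -24, -72, -216, -648]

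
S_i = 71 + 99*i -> [71, 170, 269, 368, 467]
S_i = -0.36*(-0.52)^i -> [-0.36, 0.19, -0.1, 0.05, -0.03]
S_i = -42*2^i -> [-42, -84, -168, -336, -672]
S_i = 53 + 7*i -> [53, 60, 67, 74, 81]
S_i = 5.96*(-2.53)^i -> [5.96, -15.08, 38.15, -96.52, 244.19]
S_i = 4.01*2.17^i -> [4.01, 8.7, 18.88, 40.98, 88.92]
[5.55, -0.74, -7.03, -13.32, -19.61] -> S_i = 5.55 + -6.29*i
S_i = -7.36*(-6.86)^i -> [-7.36, 50.49, -346.36, 2376.02, -16299.5]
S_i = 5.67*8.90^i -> [5.67, 50.46, 449.12, 3997.17, 35574.85]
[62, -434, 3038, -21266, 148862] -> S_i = 62*-7^i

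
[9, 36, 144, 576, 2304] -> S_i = 9*4^i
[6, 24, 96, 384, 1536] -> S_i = 6*4^i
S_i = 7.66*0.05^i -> [7.66, 0.38, 0.02, 0.0, 0.0]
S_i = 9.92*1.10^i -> [9.92, 10.91, 12.0, 13.2, 14.52]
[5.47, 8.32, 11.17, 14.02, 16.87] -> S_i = 5.47 + 2.85*i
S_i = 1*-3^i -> [1, -3, 9, -27, 81]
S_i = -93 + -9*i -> [-93, -102, -111, -120, -129]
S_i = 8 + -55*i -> [8, -47, -102, -157, -212]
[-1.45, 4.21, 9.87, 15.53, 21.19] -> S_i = -1.45 + 5.66*i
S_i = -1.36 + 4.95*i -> [-1.36, 3.59, 8.54, 13.49, 18.44]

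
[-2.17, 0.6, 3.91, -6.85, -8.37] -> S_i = Random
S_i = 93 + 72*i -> [93, 165, 237, 309, 381]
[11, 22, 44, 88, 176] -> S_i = 11*2^i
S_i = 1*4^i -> [1, 4, 16, 64, 256]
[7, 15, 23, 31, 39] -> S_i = 7 + 8*i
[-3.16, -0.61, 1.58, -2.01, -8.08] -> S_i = Random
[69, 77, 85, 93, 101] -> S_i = 69 + 8*i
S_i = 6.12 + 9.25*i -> [6.12, 15.37, 24.62, 33.87, 43.12]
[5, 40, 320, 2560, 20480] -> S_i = 5*8^i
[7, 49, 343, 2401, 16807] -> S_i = 7*7^i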